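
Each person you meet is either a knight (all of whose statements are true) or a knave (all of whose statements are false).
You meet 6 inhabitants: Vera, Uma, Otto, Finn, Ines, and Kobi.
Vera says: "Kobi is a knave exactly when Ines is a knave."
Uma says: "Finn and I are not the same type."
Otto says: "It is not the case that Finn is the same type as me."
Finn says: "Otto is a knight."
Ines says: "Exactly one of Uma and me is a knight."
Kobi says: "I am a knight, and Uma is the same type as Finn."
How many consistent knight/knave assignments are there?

4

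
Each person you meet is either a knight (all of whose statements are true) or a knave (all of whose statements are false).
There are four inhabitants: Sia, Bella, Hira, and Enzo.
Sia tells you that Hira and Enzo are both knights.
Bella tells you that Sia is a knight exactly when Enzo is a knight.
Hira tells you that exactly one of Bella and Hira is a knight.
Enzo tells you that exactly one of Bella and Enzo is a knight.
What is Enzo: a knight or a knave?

Consistent assignments: {Sia=knave, Bella=knave, Hira=knave, Enzo=knight}
In every consistent assignment, Enzo is a knight.

Enzo is a knight.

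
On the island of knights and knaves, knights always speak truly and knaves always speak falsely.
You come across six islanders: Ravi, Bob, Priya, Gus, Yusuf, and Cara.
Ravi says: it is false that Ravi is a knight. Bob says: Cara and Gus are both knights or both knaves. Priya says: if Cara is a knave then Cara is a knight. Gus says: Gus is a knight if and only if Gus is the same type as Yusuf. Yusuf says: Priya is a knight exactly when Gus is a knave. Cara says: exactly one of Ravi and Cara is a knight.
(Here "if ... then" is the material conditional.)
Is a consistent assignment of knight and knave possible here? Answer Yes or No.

Checking all 64 assignments, each has at least one speaker whose statement's truth value contradicts their type.

No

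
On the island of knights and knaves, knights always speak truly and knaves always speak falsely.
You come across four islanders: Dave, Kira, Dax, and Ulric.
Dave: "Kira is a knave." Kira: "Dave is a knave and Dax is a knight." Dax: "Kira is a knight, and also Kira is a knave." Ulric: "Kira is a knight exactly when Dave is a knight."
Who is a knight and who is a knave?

Dave is a knight, Kira is a knave, Dax is a knave, and Ulric is a knave.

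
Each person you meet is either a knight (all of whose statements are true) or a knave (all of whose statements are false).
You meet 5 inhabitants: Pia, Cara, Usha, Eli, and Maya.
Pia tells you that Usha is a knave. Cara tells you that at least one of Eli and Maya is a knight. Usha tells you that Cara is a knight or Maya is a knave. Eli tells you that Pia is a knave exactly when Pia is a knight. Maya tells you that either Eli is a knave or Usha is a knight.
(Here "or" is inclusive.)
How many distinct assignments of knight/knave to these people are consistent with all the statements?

1

Consistent assignments:
  Pia=knave, Cara=knight, Usha=knight, Eli=knave, Maya=knight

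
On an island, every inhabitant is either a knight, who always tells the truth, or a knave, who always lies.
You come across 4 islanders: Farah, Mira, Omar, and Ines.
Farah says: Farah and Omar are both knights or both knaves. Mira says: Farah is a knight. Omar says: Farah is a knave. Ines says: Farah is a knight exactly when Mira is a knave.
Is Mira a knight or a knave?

Mira is a knave.

Consistent assignments: {Farah=knave, Mira=knave, Omar=knight, Ines=knave}
In every consistent assignment, Mira is a knave.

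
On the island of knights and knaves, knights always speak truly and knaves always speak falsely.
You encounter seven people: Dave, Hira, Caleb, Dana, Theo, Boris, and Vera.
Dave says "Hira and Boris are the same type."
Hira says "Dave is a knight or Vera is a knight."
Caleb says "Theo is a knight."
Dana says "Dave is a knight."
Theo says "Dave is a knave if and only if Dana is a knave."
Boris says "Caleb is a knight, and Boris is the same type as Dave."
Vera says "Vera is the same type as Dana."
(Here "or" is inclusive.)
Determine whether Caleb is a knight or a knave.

Caleb is a knight.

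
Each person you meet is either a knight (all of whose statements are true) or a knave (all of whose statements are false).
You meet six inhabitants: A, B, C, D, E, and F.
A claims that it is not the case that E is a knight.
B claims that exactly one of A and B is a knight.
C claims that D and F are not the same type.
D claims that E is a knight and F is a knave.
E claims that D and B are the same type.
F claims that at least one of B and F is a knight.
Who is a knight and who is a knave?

A is a knave, B is a knave, C is a knight, D is a knave, E is a knight, and F is a knight.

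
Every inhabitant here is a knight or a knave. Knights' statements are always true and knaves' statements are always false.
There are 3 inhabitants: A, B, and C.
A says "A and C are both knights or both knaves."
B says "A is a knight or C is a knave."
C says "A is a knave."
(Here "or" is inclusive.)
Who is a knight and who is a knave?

As a knave, A's statement "A and C are both knights or both knaves" should be False; it is.
B (knave): "A is a knight or C is a knave" — False. ✓
C is a knight; "A is a knave" is True, as required.

Knights: C. Knaves: A and B.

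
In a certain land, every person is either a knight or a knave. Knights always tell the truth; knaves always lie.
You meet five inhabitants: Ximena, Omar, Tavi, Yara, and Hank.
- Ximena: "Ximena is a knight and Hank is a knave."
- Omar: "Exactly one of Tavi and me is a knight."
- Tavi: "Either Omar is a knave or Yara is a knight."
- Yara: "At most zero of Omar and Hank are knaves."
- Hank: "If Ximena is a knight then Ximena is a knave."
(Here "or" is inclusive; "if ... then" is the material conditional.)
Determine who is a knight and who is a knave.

Since Ximena is a knight, "Ximena is a knight and Hank is a knave" needs to be true, which holds.
Omar is a knight, and the claim "exactly one of Tavi and me is a knight" is indeed true.
Tavi is a knave, and the claim "either Omar is a knave or Yara is a knight" is indeed false.
Yara is a knave, so "at most zero of Omar and Hank are knaves" must be false — and it is.
As a knave, Hank's statement "if Ximena is a knight then Ximena is a knave" should be false; it is.

Ximena is a knight, Omar is a knight, Tavi is a knave, Yara is a knave, and Hank is a knave.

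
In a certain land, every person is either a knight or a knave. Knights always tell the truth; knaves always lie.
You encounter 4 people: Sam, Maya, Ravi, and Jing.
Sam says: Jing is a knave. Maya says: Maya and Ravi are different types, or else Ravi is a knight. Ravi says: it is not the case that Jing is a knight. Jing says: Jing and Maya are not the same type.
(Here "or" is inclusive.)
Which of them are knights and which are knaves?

Knights: Jing. Knaves: Sam, Maya, and Ravi.

Suppose Sam is a knight. Then Sam's statement "Jing is a knave" would have to be true. Checking the 8 ways to assign the others, none is consistent with every speaker.
(For instance, with Maya=knave, Ravi=knave, Jing=knight, Sam's claim "Jing is a knave" comes out false where it would need to be true.)
So Sam must be a knave, making "Jing is a knave" false. Taking Sam=knave, Maya=knave, Ravi=knave, Jing=knight, each remaining statement checks out:
  Maya (knave): "Maya and Ravi are different types, or else Ravi is a knight" — false. ✓
  Ravi (knave): "it is not the case that Jing is a knight" — false. ✓
  Jing (knight): "Jing and Maya are not the same type" — true. ✓
This is the unique consistent assignment.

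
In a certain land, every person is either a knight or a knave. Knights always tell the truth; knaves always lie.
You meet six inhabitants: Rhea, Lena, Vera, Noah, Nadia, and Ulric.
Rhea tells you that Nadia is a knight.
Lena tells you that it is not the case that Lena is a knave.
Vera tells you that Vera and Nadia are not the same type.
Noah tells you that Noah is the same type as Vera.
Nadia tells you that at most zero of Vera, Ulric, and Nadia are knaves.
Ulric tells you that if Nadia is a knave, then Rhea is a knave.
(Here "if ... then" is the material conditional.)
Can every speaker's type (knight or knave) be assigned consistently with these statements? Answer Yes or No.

Yes

One consistent assignment: Rhea=knave, Lena=knight, Vera=knight, Noah=knight, Nadia=knave, Ulric=knight.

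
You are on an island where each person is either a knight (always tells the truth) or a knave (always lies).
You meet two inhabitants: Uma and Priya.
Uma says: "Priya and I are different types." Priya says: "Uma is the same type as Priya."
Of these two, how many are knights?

The unique consistent assignment is Uma=knight, Priya=knave.
That has 1 knight.

1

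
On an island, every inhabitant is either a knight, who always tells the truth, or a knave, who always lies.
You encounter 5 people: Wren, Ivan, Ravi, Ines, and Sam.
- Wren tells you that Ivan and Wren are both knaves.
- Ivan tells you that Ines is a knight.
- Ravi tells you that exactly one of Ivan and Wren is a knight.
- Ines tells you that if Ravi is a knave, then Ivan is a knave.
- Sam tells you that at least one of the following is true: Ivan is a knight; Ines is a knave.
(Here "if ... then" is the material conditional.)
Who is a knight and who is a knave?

Knights: Ivan, Ravi, Ines, and Sam. Knaves: Wren.

Wren is a knave, so "Ivan and Wren are both knaves" must be false — and it is.
Ivan (knight): "Ines is a knight" — True. ✓
Ravi is a knight; "exactly one of Ivan and Wren is a knight" is True, as required.
Since Ines is a knight, "if Ravi is a knave, then Ivan is a knave" needs to be True, which holds.
Since Sam is a knight, "at least one of the following is true: Ivan is a knight; Ines is a knave" needs to be True, which holds.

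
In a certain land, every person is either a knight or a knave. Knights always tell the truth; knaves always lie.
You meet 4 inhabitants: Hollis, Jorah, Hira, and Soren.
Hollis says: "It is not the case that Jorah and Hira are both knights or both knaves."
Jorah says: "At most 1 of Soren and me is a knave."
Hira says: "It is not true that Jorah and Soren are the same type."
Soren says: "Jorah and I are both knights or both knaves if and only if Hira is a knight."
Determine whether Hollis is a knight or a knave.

Hollis is a knave.

Consistent assignments: {Hollis=knave, Jorah=knight, Hira=knight, Soren=knave}; {Hollis=knave, Jorah=knave, Hira=knave, Soren=knave}
In every consistent assignment, Hollis is a knave.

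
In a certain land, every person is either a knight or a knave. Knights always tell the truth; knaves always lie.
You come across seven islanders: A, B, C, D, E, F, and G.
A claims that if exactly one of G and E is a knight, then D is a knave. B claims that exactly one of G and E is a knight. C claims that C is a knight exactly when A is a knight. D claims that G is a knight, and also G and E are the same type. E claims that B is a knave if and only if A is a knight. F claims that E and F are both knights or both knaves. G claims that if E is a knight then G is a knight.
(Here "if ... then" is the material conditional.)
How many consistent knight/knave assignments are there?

4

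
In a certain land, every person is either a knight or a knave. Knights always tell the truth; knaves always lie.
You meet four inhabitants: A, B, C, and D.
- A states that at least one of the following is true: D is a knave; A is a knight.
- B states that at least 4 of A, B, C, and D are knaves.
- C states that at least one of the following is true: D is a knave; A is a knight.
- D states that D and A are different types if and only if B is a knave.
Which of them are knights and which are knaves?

A is a knave; "at least one of the following is true: D is a knave; A is a knight" is false, as required.
Since B is a knave, "at least 4 of A, B, C, and D are knaves" needs to be false, which holds.
C is a knave, and the claim "at least one of the following is true: D is a knave; A is a knight" is indeed false.
D (knight): "D and A are different types if and only if B is a knave" — True. ✓

A is a knave, B is a knave, C is a knave, and D is a knight.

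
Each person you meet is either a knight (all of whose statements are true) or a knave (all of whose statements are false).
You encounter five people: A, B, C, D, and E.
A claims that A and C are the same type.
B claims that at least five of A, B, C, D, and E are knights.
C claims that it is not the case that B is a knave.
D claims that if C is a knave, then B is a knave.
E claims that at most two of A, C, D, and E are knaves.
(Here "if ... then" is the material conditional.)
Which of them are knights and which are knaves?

A is a knight, B is a knight, C is a knight, D is a knight, and E is a knight.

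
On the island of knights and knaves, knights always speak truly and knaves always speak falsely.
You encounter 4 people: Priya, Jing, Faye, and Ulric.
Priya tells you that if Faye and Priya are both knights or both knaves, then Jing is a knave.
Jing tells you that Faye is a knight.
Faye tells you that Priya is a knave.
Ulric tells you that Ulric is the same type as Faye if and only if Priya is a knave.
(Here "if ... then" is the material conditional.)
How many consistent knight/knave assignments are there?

2

Consistent assignments:
  Priya=knight, Jing=knave, Faye=knave, Ulric=knight
  Priya=knight, Jing=knave, Faye=knave, Ulric=knave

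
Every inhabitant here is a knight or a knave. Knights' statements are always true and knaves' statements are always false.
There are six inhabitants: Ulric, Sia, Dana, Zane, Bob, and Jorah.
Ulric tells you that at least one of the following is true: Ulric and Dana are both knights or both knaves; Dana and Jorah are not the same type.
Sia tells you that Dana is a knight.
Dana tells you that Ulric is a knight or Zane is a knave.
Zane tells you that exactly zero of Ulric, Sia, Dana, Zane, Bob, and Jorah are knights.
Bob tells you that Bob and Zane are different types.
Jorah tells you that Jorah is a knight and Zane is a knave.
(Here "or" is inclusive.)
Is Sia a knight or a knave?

Sia is a knight.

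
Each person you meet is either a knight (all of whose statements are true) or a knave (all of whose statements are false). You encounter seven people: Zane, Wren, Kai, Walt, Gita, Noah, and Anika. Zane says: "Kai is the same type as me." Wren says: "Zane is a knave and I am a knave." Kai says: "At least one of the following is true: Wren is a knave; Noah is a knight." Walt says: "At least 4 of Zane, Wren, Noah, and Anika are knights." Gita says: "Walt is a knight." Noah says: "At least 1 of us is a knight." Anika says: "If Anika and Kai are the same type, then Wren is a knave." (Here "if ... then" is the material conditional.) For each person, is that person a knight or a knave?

Zane is a knight, so "Kai is the same type as me" must be true — and it is.
Wren is a knave, so "Zane is a knave and I am a knave" must be False — and it is.
Kai (knight): "at least one of the following is true: Wren is a knave; Noah is a knight" — true. ✓
As a knave, Walt's statement "at least 4 of Zane, Wren, Noah, and Anika are knights" should be False; it is.
As a knave, Gita's statement "Walt is a knight" should be False; it is.
As a knight, Noah's statement "at least 1 of us is a knight" should be true; it is.
As a knight, Anika's statement "if Anika and Kai are the same type, then Wren is a knave" should be true; it is.

Knights: Zane, Kai, Noah, and Anika. Knaves: Wren, Walt, and Gita.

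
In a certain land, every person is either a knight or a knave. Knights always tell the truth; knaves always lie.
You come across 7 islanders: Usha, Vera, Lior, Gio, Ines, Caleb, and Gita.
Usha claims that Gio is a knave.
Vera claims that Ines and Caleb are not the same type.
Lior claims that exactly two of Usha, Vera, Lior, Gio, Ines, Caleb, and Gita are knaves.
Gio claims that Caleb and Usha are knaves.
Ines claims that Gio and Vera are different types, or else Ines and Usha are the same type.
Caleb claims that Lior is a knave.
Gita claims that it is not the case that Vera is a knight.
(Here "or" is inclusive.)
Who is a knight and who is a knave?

Usha is a knight, Vera is a knave, Lior is a knave, Gio is a knave, Ines is a knight, Caleb is a knight, and Gita is a knight.

Usha is a knight, so "Gio is a knave" must be True — and it is.
Vera (knave): "Ines and Caleb are not the same type" — false. ✓
Lior is a knave; "exactly two of Usha, Vera, Lior, Gio, Ines, Caleb, and Gita are knaves" is false, as required.
Gio is a knave; "Caleb and Usha are knaves" is false, as required.
Ines is a knight, and the claim "Gio and Vera are different types, or else Ines and Usha are the same type" is indeed True.
As a knight, Caleb's statement "Lior is a knave" should be True; it is.
Gita is a knight; "it is not the case that Vera is a knight" is True, as required.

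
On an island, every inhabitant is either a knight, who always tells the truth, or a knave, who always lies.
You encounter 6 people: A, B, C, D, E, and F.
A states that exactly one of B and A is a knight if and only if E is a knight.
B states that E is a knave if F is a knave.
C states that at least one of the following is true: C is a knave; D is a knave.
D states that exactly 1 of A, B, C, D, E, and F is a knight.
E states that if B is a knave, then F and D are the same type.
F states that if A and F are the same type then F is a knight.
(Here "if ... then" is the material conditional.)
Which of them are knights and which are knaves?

A is a knave, B is a knave, C is a knight, D is a knave, E is a knight, and F is a knave.

A is a knave; "exactly one of B and A is a knight if and only if E is a knight" is false, as required.
B (knave): "E is a knave if F is a knave" — false. ✓
C is a knight, and the claim "at least one of the following is true: C is a knave; D is a knave" is indeed True.
D is a knave, so "exactly 1 of A, B, C, D, E, and F is a knight" must be false — and it is.
E is a knight, so "if B is a knave, then F and D are the same type" must be True — and it is.
F is a knave, and the claim "if A and F are the same type then F is a knight" is indeed false.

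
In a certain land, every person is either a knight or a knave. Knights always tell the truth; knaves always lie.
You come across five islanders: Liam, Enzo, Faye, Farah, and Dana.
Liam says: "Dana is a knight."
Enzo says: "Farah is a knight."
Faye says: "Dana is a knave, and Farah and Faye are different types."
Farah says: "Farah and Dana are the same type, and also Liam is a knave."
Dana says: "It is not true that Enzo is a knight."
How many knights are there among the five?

The unique consistent assignment is Liam=knight, Enzo=knave, Faye=knave, Farah=knave, Dana=knight.
That has 2 knights.

2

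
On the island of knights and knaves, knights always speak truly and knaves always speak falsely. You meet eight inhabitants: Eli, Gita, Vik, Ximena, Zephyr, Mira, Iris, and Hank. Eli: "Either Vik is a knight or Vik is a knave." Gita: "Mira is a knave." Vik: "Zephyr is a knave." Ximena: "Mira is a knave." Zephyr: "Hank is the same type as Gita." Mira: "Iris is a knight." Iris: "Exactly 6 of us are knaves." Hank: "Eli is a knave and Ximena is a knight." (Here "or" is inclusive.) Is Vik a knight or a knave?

Vik is a knight.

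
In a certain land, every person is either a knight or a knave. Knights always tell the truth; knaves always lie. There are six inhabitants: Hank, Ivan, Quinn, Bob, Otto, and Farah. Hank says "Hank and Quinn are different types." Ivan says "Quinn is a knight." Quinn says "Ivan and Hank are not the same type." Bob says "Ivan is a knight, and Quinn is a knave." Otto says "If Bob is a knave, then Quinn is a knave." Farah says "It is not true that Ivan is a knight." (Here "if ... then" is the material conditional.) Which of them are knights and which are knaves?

Hank is a knave, Ivan is a knave, Quinn is a knave, Bob is a knave, Otto is a knight, and Farah is a knight.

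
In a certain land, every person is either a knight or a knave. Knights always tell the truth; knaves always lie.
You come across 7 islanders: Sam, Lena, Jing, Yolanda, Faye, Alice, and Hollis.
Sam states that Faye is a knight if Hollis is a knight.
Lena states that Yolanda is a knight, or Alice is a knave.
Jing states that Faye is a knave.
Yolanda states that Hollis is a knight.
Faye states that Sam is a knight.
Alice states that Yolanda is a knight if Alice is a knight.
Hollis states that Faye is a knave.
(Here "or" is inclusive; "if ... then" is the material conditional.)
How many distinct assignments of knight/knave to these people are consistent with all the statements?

1

Consistent assignments:
  Sam=knave, Lena=knight, Jing=knight, Yolanda=knight, Faye=knave, Alice=knight, Hollis=knight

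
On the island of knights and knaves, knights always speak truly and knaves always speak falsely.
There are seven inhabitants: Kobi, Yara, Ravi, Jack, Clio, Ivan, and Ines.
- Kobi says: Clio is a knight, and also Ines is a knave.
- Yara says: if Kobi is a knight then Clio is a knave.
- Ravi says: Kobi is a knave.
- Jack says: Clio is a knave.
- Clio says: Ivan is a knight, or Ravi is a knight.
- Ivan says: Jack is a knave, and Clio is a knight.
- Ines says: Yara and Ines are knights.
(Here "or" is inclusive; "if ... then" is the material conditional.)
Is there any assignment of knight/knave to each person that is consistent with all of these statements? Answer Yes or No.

Yes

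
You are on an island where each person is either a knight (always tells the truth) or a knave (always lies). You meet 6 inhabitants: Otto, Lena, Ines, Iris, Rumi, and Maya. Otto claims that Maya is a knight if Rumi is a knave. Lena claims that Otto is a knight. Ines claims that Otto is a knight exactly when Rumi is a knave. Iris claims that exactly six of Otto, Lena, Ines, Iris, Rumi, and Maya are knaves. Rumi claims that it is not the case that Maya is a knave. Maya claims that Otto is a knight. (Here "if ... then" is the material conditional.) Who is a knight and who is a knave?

Knights: Otto, Lena, Rumi, and Maya. Knaves: Ines and Iris.

Since Otto is a knight, "Maya is a knight if Rumi is a knave" needs to be True, which holds.
Lena is a knight; "Otto is a knight" is True, as required.
Ines is a knave, so "Otto is a knight exactly when Rumi is a knave" must be False — and it is.
As a knave, Iris's statement "exactly six of Otto, Lena, Ines, Iris, Rumi, and Maya are knaves" should be False; it is.
Rumi (knight): "it is not the case that Maya is a knave" — True. ✓
Maya is a knight, and the claim "Otto is a knight" is indeed True.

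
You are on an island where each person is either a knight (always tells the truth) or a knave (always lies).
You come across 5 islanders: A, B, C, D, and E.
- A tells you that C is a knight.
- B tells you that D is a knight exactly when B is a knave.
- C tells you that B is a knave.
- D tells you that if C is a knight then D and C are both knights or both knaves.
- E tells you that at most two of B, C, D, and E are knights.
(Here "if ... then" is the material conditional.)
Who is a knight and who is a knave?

A is a knight, B is a knave, C is a knight, D is a knave, and E is a knight.

Suppose A is a knave. Then A's statement "C is a knight" would have to be false. Checking the 16 ways to assign the others, none is consistent with every speaker.
(For instance, with B=knave, C=knight, D=knave, E=knight, A's claim "C is a knight" comes out true where it would need to be false.)
So A must be a knight, making "C is a knight" true. Taking A=knight, B=knave, C=knight, D=knave, E=knight, each remaining statement checks out:
  B (knave): "D is a knight exactly when B is a knave" — false. ✓
  C (knight): "B is a knave" — true. ✓
  D (knave): "if C is a knight then D and C are both knights or both knaves" — false. ✓
  E (knight): "at most two of B, C, D, and E are knights" — true. ✓
This is the unique consistent assignment.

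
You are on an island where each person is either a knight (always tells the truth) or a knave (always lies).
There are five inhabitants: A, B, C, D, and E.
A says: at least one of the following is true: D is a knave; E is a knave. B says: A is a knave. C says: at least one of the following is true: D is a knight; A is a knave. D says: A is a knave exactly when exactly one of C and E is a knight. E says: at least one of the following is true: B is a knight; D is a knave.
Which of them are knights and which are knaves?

Knights: A and E. Knaves: B, C, and D.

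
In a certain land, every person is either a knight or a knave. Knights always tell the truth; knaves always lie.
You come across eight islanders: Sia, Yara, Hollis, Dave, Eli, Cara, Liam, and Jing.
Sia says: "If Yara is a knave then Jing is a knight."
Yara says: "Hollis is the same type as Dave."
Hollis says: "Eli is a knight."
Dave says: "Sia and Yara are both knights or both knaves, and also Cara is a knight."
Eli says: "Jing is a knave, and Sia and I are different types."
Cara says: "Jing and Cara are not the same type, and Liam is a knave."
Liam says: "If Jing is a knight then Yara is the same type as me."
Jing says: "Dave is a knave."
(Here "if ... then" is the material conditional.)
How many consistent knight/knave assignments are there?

1

Consistent assignments:
  Sia=knight, Yara=knight, Hollis=knave, Dave=knave, Eli=knave, Cara=knave, Liam=knight, Jing=knight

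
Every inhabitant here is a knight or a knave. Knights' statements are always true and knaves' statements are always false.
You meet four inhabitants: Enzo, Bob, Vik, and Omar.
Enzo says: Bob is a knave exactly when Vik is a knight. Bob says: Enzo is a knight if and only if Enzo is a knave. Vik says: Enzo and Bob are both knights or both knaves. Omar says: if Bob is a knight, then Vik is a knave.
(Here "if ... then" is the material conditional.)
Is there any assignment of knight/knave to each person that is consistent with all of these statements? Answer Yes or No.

Checking all 16 assignments, each has at least one speaker whose statement's truth value contradicts their type.

No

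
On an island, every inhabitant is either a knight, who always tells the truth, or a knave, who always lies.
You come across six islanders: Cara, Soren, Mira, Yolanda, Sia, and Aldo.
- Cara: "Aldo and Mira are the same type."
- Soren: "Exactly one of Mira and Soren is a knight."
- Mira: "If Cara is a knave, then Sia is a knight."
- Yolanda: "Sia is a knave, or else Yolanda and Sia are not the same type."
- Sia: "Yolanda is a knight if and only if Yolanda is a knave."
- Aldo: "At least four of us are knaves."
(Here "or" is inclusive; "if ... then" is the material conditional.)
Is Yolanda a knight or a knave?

Yolanda is a knight.

Consistent assignments: {Cara=knave, Soren=knave, Mira=knave, Yolanda=knight, Sia=knave, Aldo=knight}
In every consistent assignment, Yolanda is a knight.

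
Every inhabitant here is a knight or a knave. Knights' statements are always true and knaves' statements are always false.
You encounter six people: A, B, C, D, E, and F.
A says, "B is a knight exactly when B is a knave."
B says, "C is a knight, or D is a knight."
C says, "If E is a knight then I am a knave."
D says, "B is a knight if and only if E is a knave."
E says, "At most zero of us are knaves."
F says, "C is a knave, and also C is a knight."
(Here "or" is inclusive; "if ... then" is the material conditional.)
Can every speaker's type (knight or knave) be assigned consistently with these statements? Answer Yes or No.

Yes

One consistent assignment: A=knave, B=knight, C=knight, D=knight, E=knave, F=knave.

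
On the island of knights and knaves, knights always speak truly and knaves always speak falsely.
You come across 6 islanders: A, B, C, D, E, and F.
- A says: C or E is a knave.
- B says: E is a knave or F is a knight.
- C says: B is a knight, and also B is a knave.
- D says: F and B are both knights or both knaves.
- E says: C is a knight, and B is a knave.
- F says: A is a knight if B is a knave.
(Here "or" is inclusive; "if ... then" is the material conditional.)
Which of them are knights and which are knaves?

Knights: A, B, D, and F. Knaves: C and E.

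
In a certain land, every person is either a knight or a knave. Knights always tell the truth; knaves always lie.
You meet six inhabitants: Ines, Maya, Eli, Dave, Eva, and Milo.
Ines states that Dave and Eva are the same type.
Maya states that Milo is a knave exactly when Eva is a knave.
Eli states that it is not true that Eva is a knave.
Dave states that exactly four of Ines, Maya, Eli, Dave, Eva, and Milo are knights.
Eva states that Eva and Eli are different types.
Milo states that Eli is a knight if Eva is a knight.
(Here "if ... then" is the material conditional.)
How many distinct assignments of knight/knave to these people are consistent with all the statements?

1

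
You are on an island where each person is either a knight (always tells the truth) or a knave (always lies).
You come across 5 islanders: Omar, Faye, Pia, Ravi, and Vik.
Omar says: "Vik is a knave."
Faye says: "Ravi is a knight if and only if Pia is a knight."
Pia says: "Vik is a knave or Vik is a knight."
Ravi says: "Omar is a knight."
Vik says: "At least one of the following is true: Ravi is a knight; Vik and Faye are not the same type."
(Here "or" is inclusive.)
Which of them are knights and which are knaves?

Omar is a knave, so "Vik is a knave" must be False — and it is.
Faye (knave): "Ravi is a knight if and only if Pia is a knight" — False. ✓
Since Pia is a knight, "Vik is a knave or Vik is a knight" needs to be true, which holds.
Ravi (knave): "Omar is a knight" — False. ✓
Vik is a knight, and the claim "at least one of the following is true: Ravi is a knight; Vik and Faye are not the same type" is indeed true.

Omar is a knave, Faye is a knave, Pia is a knight, Ravi is a knave, and Vik is a knight.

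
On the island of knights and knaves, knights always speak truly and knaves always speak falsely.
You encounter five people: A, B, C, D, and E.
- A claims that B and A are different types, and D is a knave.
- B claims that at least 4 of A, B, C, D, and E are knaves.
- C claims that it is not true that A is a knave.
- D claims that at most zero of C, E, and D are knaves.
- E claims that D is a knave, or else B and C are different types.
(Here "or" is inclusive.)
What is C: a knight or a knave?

C is a knight.

Consistent assignments: {A=knight, B=knave, C=knight, D=knave, E=knight}
In every consistent assignment, C is a knight.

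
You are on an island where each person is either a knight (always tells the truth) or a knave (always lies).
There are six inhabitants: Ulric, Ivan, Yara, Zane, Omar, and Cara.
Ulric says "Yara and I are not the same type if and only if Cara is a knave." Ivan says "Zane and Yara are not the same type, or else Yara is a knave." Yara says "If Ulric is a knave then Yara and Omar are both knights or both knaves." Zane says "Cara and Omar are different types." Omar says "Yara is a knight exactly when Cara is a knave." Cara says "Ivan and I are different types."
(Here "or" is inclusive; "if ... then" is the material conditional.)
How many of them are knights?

4

The unique consistent assignment is Ulric=knight, Ivan=knave, Yara=knight, Zane=knight, Omar=knave, Cara=knight.
That has 4 knights.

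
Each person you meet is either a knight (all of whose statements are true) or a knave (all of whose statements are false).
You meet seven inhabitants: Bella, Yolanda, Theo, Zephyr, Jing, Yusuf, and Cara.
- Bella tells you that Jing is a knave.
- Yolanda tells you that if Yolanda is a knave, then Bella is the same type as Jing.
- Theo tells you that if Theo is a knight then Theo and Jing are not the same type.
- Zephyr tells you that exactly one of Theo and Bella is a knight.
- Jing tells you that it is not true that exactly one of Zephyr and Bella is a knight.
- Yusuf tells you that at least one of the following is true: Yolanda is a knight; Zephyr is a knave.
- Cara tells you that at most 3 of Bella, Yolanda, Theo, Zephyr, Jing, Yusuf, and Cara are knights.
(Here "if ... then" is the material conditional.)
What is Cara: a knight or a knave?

Cara is a knave.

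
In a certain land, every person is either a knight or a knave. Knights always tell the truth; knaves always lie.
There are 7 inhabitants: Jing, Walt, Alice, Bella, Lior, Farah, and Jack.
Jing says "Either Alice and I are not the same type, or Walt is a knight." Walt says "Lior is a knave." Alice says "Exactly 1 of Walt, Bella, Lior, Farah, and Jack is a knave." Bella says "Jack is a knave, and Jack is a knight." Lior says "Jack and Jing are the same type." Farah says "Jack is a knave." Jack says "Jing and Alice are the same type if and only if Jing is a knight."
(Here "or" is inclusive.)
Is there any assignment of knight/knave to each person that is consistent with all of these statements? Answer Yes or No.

Yes

One consistent assignment: Jing=knight, Walt=knight, Alice=knave, Bella=knave, Lior=knave, Farah=knight, Jack=knave.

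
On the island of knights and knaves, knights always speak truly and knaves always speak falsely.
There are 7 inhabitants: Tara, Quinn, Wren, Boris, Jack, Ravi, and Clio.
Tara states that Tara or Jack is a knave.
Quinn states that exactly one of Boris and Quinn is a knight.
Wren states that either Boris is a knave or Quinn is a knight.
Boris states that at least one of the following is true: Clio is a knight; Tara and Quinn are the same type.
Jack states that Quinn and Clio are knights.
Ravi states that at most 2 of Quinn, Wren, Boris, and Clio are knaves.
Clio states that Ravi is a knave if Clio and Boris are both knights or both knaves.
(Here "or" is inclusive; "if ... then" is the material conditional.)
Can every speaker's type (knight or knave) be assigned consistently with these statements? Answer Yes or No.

Checking all 128 assignments, each has at least one speaker whose statement's truth value contradicts their type.

No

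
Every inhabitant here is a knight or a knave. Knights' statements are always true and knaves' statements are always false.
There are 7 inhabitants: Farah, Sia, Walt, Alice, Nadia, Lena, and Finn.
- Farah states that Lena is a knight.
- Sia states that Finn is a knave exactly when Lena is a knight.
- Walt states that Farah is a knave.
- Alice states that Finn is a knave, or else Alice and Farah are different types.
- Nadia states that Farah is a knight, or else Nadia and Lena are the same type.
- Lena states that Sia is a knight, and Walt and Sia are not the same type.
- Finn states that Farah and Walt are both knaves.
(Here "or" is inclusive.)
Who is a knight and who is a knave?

Farah is a knight, Sia is a knight, Walt is a knave, Alice is a knight, Nadia is a knight, Lena is a knight, and Finn is a knave.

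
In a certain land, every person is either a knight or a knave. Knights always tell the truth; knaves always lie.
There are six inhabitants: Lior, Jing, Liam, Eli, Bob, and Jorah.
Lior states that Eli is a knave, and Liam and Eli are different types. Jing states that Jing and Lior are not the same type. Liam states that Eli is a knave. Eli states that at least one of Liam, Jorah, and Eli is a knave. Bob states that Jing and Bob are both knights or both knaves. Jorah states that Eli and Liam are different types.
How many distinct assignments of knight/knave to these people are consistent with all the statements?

2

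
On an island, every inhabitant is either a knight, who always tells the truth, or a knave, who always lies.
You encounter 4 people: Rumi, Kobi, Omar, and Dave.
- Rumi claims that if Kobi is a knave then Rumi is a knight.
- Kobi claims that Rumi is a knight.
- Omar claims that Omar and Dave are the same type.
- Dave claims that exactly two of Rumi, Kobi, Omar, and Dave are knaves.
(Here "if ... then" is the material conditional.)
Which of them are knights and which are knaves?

Knights: Omar and Dave. Knaves: Rumi and Kobi.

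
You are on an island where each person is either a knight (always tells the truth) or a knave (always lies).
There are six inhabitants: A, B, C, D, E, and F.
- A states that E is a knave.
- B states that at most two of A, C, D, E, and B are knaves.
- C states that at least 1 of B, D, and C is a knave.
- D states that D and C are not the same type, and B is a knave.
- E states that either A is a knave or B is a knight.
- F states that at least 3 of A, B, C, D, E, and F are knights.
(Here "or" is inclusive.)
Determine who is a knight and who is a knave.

A is a knave, B is a knight, C is a knight, D is a knave, E is a knight, and F is a knight.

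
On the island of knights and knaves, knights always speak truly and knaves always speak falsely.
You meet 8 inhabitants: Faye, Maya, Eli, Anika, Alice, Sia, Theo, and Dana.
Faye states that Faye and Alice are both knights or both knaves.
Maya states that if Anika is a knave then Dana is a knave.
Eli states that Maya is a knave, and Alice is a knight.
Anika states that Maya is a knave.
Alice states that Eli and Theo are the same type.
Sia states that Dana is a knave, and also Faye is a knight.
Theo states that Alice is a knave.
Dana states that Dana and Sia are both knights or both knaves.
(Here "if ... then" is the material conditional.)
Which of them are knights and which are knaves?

Faye is a knight, and the claim "Faye and Alice are both knights or both knaves" is indeed true.
Maya (knight): "if Anika is a knave then Dana is a knave" — true. ✓
Eli is a knave, and the claim "Maya is a knave, and Alice is a knight" is indeed false.
As a knave, Anika's statement "Maya is a knave" should be false; it is.
Since Alice is a knight, "Eli and Theo are the same type" needs to be true, which holds.
As a knight, Sia's statement "Dana is a knave, and also Faye is a knight" should be true; it is.
Theo (knave): "Alice is a knave" — false. ✓
Dana is a knave, and the claim "Dana and Sia are both knights or both knaves" is indeed false.

Faye is a knight, Maya is a knight, Eli is a knave, Anika is a knave, Alice is a knight, Sia is a knight, Theo is a knave, and Dana is a knave.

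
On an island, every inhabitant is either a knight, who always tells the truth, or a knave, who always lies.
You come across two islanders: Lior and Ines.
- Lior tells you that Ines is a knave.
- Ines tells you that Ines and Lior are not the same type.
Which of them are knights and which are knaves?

Lior is a knave and Ines is a knight.

Suppose Lior is a knight. Then Lior's statement "Ines is a knave" would have to be true. Checking the 2 ways to assign the others, none is consistent with every speaker.
(For instance, with Ines=knight, Lior's claim "Ines is a knave" comes out false where it would need to be true.)
So Lior must be a knave, making "Ines is a knave" false. Taking Lior=knave, Ines=knight, each remaining statement checks out:
  Ines (knight): "Ines and Lior are not the same type" — true. ✓
This is the unique consistent assignment.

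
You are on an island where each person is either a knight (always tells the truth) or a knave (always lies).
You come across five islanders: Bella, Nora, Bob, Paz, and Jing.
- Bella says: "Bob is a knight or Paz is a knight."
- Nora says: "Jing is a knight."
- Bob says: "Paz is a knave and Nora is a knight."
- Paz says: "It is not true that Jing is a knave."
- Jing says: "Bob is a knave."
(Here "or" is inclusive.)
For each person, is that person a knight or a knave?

Bella is a knight, Nora is a knight, Bob is a knave, Paz is a knight, and Jing is a knight.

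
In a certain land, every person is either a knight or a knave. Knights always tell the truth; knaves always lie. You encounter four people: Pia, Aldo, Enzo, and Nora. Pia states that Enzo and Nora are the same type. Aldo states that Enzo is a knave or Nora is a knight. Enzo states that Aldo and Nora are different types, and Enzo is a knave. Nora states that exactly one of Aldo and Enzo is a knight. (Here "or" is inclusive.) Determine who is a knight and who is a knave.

Pia is a knave, Aldo is a knight, Enzo is a knave, and Nora is a knight.

Suppose Pia is a knight. Then Pia's statement "Enzo and Nora are the same type" would have to be true. Checking the 8 ways to assign the others, none is consistent with every speaker.
(For instance, with Aldo=knight, Enzo=knave, Nora=knight, Pia's claim "Enzo and Nora are the same type" comes out false where it would need to be true.)
So Pia must be a knave, making "Enzo and Nora are the same type" false. Taking Pia=knave, Aldo=knight, Enzo=knave, Nora=knight, each remaining statement checks out:
  Aldo (knight): "Enzo is a knave or Nora is a knight" — true. ✓
  Enzo (knave): "Aldo and Nora are different types, and Enzo is a knave" — false. ✓
  Nora (knight): "exactly one of Aldo and Enzo is a knight" — true. ✓
This is the unique consistent assignment.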